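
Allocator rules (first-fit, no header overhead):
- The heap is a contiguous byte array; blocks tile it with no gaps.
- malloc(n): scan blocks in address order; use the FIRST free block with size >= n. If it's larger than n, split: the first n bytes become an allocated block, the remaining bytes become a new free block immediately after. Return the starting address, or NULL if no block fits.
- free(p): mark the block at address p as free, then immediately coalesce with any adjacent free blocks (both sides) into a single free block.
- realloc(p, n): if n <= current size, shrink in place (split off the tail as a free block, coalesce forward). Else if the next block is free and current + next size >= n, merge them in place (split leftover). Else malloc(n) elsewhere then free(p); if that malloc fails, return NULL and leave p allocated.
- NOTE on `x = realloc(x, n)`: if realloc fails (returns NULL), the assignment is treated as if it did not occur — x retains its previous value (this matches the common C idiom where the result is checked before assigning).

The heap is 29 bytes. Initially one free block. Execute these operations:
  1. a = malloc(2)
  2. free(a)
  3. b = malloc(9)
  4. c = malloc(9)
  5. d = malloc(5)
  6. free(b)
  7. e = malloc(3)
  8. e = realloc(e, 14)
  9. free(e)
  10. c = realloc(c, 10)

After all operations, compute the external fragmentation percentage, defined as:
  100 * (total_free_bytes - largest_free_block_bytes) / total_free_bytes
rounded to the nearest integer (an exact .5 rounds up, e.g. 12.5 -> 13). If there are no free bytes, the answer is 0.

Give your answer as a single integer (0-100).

Op 1: a = malloc(2) -> a = 0; heap: [0-1 ALLOC][2-28 FREE]
Op 2: free(a) -> (freed a); heap: [0-28 FREE]
Op 3: b = malloc(9) -> b = 0; heap: [0-8 ALLOC][9-28 FREE]
Op 4: c = malloc(9) -> c = 9; heap: [0-8 ALLOC][9-17 ALLOC][18-28 FREE]
Op 5: d = malloc(5) -> d = 18; heap: [0-8 ALLOC][9-17 ALLOC][18-22 ALLOC][23-28 FREE]
Op 6: free(b) -> (freed b); heap: [0-8 FREE][9-17 ALLOC][18-22 ALLOC][23-28 FREE]
Op 7: e = malloc(3) -> e = 0; heap: [0-2 ALLOC][3-8 FREE][9-17 ALLOC][18-22 ALLOC][23-28 FREE]
Op 8: e = realloc(e, 14) -> NULL (e unchanged); heap: [0-2 ALLOC][3-8 FREE][9-17 ALLOC][18-22 ALLOC][23-28 FREE]
Op 9: free(e) -> (freed e); heap: [0-8 FREE][9-17 ALLOC][18-22 ALLOC][23-28 FREE]
Op 10: c = realloc(c, 10) -> NULL (c unchanged); heap: [0-8 FREE][9-17 ALLOC][18-22 ALLOC][23-28 FREE]
Free blocks: [9 6] total_free=15 largest=9 -> 100*(15-9)/15 = 600/15 = 40

Answer: 40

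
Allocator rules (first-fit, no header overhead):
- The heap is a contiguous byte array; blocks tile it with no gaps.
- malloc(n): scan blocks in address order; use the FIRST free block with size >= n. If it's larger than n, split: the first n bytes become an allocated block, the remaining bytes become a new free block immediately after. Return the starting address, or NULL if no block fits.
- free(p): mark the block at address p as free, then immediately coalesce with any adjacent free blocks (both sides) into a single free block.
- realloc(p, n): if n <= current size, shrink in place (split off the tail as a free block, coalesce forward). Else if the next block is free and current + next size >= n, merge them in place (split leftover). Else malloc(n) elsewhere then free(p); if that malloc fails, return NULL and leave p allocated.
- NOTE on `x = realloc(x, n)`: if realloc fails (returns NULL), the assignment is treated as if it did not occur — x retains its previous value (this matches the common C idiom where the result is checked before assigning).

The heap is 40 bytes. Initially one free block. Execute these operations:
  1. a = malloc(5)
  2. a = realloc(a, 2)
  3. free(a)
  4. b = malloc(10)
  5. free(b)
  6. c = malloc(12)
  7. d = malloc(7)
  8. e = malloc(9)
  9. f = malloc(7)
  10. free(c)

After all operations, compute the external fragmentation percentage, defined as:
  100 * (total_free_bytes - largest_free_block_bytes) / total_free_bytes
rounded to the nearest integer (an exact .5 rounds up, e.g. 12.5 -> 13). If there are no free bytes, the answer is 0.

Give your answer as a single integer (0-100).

Answer: 29

Derivation:
Op 1: a = malloc(5) -> a = 0; heap: [0-4 ALLOC][5-39 FREE]
Op 2: a = realloc(a, 2) -> a = 0; heap: [0-1 ALLOC][2-39 FREE]
Op 3: free(a) -> (freed a); heap: [0-39 FREE]
Op 4: b = malloc(10) -> b = 0; heap: [0-9 ALLOC][10-39 FREE]
Op 5: free(b) -> (freed b); heap: [0-39 FREE]
Op 6: c = malloc(12) -> c = 0; heap: [0-11 ALLOC][12-39 FREE]
Op 7: d = malloc(7) -> d = 12; heap: [0-11 ALLOC][12-18 ALLOC][19-39 FREE]
Op 8: e = malloc(9) -> e = 19; heap: [0-11 ALLOC][12-18 ALLOC][19-27 ALLOC][28-39 FREE]
Op 9: f = malloc(7) -> f = 28; heap: [0-11 ALLOC][12-18 ALLOC][19-27 ALLOC][28-34 ALLOC][35-39 FREE]
Op 10: free(c) -> (freed c); heap: [0-11 FREE][12-18 ALLOC][19-27 ALLOC][28-34 ALLOC][35-39 FREE]
Free blocks: [12 5] total_free=17 largest=12 -> 100*(17-12)/17 = 500/17 ≈ 29.412 -> rounds to 29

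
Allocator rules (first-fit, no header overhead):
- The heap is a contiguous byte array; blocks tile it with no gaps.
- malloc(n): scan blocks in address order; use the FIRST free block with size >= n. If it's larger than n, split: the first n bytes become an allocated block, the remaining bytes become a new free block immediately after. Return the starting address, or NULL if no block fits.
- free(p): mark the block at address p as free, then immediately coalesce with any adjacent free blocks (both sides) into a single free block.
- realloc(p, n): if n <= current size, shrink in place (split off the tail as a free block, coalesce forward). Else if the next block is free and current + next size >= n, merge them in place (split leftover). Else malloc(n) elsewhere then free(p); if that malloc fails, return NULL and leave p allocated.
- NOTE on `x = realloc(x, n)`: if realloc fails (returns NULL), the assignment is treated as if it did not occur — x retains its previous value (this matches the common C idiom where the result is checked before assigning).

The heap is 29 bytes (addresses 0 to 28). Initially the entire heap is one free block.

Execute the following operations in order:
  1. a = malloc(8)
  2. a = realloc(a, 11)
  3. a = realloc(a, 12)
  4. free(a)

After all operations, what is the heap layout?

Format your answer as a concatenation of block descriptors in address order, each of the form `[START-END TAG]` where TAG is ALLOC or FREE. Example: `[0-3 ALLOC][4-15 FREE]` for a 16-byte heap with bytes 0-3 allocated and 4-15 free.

Op 1: a = malloc(8) -> a = 0; heap: [0-7 ALLOC][8-28 FREE]
Op 2: a = realloc(a, 11) -> a = 0; heap: [0-10 ALLOC][11-28 FREE]
Op 3: a = realloc(a, 12) -> a = 0; heap: [0-11 ALLOC][12-28 FREE]
Op 4: free(a) -> (freed a); heap: [0-28 FREE]

Answer: [0-28 FREE]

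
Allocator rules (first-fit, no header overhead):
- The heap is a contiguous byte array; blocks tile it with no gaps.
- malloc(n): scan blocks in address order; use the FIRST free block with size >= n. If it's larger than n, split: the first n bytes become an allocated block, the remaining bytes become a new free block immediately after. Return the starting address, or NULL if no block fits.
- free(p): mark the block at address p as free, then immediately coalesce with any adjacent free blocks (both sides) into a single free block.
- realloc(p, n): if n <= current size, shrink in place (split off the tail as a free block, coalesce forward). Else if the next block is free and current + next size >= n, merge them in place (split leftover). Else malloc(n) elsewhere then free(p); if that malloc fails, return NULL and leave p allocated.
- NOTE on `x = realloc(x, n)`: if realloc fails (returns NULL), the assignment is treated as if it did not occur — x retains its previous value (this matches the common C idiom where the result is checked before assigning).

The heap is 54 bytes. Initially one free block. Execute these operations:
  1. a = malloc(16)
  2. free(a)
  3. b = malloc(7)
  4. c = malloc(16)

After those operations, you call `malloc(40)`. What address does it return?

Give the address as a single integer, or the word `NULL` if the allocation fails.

Op 1: a = malloc(16) -> a = 0; heap: [0-15 ALLOC][16-53 FREE]
Op 2: free(a) -> (freed a); heap: [0-53 FREE]
Op 3: b = malloc(7) -> b = 0; heap: [0-6 ALLOC][7-53 FREE]
Op 4: c = malloc(16) -> c = 7; heap: [0-6 ALLOC][7-22 ALLOC][23-53 FREE]
malloc(40): first-fit scan over [0-6 ALLOC][7-22 ALLOC][23-53 FREE] -> NULL

Answer: NULL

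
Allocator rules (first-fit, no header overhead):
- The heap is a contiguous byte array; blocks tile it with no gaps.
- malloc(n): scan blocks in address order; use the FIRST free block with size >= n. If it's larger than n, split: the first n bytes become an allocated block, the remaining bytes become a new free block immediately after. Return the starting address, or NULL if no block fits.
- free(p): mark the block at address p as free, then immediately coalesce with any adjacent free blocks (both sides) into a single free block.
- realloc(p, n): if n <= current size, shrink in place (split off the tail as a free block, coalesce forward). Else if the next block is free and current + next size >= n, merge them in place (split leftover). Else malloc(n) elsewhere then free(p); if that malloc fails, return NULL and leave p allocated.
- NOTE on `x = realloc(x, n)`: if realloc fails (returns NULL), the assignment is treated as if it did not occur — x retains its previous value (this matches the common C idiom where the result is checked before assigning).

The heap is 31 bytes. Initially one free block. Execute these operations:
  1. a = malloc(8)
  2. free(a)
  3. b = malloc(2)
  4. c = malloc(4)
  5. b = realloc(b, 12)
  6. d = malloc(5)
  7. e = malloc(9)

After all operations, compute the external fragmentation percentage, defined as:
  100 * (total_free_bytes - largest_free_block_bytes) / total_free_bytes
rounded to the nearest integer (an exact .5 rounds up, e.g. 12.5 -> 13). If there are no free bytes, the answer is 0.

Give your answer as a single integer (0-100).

Op 1: a = malloc(8) -> a = 0; heap: [0-7 ALLOC][8-30 FREE]
Op 2: free(a) -> (freed a); heap: [0-30 FREE]
Op 3: b = malloc(2) -> b = 0; heap: [0-1 ALLOC][2-30 FREE]
Op 4: c = malloc(4) -> c = 2; heap: [0-1 ALLOC][2-5 ALLOC][6-30 FREE]
Op 5: b = realloc(b, 12) -> b = 6; heap: [0-1 FREE][2-5 ALLOC][6-17 ALLOC][18-30 FREE]
Op 6: d = malloc(5) -> d = 18; heap: [0-1 FREE][2-5 ALLOC][6-17 ALLOC][18-22 ALLOC][23-30 FREE]
Op 7: e = malloc(9) -> e = NULL; heap: [0-1 FREE][2-5 ALLOC][6-17 ALLOC][18-22 ALLOC][23-30 FREE]
Free blocks: [2 8] total_free=10 largest=8 -> 100*(10-8)/10 = 200/10 = 20

Answer: 20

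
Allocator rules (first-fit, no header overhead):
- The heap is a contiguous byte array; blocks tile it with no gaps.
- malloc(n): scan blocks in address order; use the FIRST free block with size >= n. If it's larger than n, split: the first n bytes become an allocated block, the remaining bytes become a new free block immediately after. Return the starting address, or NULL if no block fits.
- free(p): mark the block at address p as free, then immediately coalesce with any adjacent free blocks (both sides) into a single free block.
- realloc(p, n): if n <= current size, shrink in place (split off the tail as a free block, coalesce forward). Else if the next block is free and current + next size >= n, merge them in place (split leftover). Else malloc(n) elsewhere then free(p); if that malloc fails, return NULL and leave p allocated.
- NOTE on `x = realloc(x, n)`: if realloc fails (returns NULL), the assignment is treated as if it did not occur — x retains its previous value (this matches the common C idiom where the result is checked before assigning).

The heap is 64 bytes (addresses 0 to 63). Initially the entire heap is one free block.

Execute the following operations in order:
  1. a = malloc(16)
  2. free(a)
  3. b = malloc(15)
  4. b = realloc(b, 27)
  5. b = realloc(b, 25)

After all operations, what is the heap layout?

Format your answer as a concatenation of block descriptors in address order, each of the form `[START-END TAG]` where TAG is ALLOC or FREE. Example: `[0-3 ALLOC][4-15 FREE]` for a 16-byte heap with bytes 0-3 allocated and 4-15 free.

Answer: [0-24 ALLOC][25-63 FREE]

Derivation:
Op 1: a = malloc(16) -> a = 0; heap: [0-15 ALLOC][16-63 FREE]
Op 2: free(a) -> (freed a); heap: [0-63 FREE]
Op 3: b = malloc(15) -> b = 0; heap: [0-14 ALLOC][15-63 FREE]
Op 4: b = realloc(b, 27) -> b = 0; heap: [0-26 ALLOC][27-63 FREE]
Op 5: b = realloc(b, 25) -> b = 0; heap: [0-24 ALLOC][25-63 FREE]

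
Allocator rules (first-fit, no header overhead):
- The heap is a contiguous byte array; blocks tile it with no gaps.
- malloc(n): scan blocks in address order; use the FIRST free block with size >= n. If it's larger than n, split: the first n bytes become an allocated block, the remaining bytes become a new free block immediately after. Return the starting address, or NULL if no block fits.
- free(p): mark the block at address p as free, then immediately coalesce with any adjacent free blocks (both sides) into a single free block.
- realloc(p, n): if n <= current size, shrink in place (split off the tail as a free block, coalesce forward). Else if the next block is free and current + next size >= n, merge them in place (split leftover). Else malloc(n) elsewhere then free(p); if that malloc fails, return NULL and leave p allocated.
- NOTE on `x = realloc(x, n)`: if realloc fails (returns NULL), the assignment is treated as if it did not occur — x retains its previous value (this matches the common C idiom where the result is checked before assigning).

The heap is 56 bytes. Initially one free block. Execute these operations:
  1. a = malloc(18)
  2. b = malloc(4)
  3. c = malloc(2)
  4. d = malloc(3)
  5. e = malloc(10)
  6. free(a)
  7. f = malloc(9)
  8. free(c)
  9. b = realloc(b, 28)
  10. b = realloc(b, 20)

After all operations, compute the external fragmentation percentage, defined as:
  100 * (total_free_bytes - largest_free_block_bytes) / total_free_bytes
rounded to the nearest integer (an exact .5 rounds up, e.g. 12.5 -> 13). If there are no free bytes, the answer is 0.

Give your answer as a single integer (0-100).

Op 1: a = malloc(18) -> a = 0; heap: [0-17 ALLOC][18-55 FREE]
Op 2: b = malloc(4) -> b = 18; heap: [0-17 ALLOC][18-21 ALLOC][22-55 FREE]
Op 3: c = malloc(2) -> c = 22; heap: [0-17 ALLOC][18-21 ALLOC][22-23 ALLOC][24-55 FREE]
Op 4: d = malloc(3) -> d = 24; heap: [0-17 ALLOC][18-21 ALLOC][22-23 ALLOC][24-26 ALLOC][27-55 FREE]
Op 5: e = malloc(10) -> e = 27; heap: [0-17 ALLOC][18-21 ALLOC][22-23 ALLOC][24-26 ALLOC][27-36 ALLOC][37-55 FREE]
Op 6: free(a) -> (freed a); heap: [0-17 FREE][18-21 ALLOC][22-23 ALLOC][24-26 ALLOC][27-36 ALLOC][37-55 FREE]
Op 7: f = malloc(9) -> f = 0; heap: [0-8 ALLOC][9-17 FREE][18-21 ALLOC][22-23 ALLOC][24-26 ALLOC][27-36 ALLOC][37-55 FREE]
Op 8: free(c) -> (freed c); heap: [0-8 ALLOC][9-17 FREE][18-21 ALLOC][22-23 FREE][24-26 ALLOC][27-36 ALLOC][37-55 FREE]
Op 9: b = realloc(b, 28) -> NULL (b unchanged); heap: [0-8 ALLOC][9-17 FREE][18-21 ALLOC][22-23 FREE][24-26 ALLOC][27-36 ALLOC][37-55 FREE]
Op 10: b = realloc(b, 20) -> NULL (b unchanged); heap: [0-8 ALLOC][9-17 FREE][18-21 ALLOC][22-23 FREE][24-26 ALLOC][27-36 ALLOC][37-55 FREE]
Free blocks: [9 2 19] total_free=30 largest=19 -> 100*(30-19)/30 = 1100/30 ≈ 36.667 -> rounds to 37

Answer: 37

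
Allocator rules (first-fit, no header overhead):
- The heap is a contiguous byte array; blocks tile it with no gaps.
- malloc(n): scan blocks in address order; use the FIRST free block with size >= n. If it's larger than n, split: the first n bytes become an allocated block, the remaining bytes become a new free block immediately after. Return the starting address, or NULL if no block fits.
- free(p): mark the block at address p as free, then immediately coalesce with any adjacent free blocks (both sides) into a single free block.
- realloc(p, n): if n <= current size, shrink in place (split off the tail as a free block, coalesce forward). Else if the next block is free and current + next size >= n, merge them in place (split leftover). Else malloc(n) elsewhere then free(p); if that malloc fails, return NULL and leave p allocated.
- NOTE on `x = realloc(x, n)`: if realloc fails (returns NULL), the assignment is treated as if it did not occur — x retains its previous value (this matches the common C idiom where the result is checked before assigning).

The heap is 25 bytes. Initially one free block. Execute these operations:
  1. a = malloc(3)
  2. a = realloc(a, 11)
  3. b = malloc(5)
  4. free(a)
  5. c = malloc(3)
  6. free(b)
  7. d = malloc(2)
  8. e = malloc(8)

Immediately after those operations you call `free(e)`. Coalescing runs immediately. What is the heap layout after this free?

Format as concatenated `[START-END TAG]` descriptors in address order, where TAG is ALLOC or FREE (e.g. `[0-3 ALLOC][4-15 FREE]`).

Answer: [0-2 ALLOC][3-4 ALLOC][5-24 FREE]

Derivation:
Op 1: a = malloc(3) -> a = 0; heap: [0-2 ALLOC][3-24 FREE]
Op 2: a = realloc(a, 11) -> a = 0; heap: [0-10 ALLOC][11-24 FREE]
Op 3: b = malloc(5) -> b = 11; heap: [0-10 ALLOC][11-15 ALLOC][16-24 FREE]
Op 4: free(a) -> (freed a); heap: [0-10 FREE][11-15 ALLOC][16-24 FREE]
Op 5: c = malloc(3) -> c = 0; heap: [0-2 ALLOC][3-10 FREE][11-15 ALLOC][16-24 FREE]
Op 6: free(b) -> (freed b); heap: [0-2 ALLOC][3-24 FREE]
Op 7: d = malloc(2) -> d = 3; heap: [0-2 ALLOC][3-4 ALLOC][5-24 FREE]
Op 8: e = malloc(8) -> e = 5; heap: [0-2 ALLOC][3-4 ALLOC][5-12 ALLOC][13-24 FREE]
free(e): e = 5 -> block [5-12 ALLOC]; mark free, coalesce with adjacent free neighbors -> [0-2 ALLOC][3-4 ALLOC][5-24 FREE]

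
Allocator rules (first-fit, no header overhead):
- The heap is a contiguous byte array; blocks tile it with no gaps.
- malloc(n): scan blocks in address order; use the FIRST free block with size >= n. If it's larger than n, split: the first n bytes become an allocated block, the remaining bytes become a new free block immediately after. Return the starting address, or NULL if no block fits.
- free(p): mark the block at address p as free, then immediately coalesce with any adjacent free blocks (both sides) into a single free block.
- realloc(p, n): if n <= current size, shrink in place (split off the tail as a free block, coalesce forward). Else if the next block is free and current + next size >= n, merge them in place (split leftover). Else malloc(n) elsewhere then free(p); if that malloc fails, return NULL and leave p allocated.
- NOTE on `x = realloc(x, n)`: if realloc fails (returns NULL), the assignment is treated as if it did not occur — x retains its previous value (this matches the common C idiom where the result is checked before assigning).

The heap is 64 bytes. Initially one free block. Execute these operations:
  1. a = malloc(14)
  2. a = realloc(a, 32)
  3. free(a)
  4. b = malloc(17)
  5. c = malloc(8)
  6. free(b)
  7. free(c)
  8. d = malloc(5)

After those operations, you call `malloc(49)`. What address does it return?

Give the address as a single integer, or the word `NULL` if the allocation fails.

Op 1: a = malloc(14) -> a = 0; heap: [0-13 ALLOC][14-63 FREE]
Op 2: a = realloc(a, 32) -> a = 0; heap: [0-31 ALLOC][32-63 FREE]
Op 3: free(a) -> (freed a); heap: [0-63 FREE]
Op 4: b = malloc(17) -> b = 0; heap: [0-16 ALLOC][17-63 FREE]
Op 5: c = malloc(8) -> c = 17; heap: [0-16 ALLOC][17-24 ALLOC][25-63 FREE]
Op 6: free(b) -> (freed b); heap: [0-16 FREE][17-24 ALLOC][25-63 FREE]
Op 7: free(c) -> (freed c); heap: [0-63 FREE]
Op 8: d = malloc(5) -> d = 0; heap: [0-4 ALLOC][5-63 FREE]
malloc(49): first-fit scan over [0-4 ALLOC][5-63 FREE] -> 5

Answer: 5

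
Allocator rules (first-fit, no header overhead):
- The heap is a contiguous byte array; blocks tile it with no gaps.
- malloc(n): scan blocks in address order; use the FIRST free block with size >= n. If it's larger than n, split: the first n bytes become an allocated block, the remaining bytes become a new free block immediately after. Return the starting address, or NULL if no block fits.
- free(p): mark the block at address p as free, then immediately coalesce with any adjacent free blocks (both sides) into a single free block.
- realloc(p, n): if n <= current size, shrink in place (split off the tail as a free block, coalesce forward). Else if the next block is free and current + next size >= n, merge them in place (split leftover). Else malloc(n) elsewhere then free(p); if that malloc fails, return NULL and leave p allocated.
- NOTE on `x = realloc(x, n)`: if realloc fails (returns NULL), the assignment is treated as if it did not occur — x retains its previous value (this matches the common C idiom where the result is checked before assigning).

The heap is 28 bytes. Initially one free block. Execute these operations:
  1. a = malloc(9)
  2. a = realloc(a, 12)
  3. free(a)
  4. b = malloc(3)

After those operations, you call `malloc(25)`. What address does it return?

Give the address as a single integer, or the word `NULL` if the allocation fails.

Answer: 3

Derivation:
Op 1: a = malloc(9) -> a = 0; heap: [0-8 ALLOC][9-27 FREE]
Op 2: a = realloc(a, 12) -> a = 0; heap: [0-11 ALLOC][12-27 FREE]
Op 3: free(a) -> (freed a); heap: [0-27 FREE]
Op 4: b = malloc(3) -> b = 0; heap: [0-2 ALLOC][3-27 FREE]
malloc(25): first-fit scan over [0-2 ALLOC][3-27 FREE] -> 3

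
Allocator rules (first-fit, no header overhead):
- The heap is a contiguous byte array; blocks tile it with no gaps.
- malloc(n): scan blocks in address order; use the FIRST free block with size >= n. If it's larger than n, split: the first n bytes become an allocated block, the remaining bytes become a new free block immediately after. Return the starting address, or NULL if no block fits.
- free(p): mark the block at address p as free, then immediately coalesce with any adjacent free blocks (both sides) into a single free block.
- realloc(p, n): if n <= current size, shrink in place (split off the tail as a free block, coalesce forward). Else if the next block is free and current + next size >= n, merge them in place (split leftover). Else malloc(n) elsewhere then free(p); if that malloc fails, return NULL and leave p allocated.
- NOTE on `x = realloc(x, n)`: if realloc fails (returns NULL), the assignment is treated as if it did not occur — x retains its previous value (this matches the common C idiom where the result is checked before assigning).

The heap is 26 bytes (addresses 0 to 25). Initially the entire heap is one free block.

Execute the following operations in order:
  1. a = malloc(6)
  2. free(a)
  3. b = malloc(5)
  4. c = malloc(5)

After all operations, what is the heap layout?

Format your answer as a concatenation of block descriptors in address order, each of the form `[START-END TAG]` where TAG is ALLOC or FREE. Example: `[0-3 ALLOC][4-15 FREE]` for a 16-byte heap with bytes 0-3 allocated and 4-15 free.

Op 1: a = malloc(6) -> a = 0; heap: [0-5 ALLOC][6-25 FREE]
Op 2: free(a) -> (freed a); heap: [0-25 FREE]
Op 3: b = malloc(5) -> b = 0; heap: [0-4 ALLOC][5-25 FREE]
Op 4: c = malloc(5) -> c = 5; heap: [0-4 ALLOC][5-9 ALLOC][10-25 FREE]

Answer: [0-4 ALLOC][5-9 ALLOC][10-25 FREE]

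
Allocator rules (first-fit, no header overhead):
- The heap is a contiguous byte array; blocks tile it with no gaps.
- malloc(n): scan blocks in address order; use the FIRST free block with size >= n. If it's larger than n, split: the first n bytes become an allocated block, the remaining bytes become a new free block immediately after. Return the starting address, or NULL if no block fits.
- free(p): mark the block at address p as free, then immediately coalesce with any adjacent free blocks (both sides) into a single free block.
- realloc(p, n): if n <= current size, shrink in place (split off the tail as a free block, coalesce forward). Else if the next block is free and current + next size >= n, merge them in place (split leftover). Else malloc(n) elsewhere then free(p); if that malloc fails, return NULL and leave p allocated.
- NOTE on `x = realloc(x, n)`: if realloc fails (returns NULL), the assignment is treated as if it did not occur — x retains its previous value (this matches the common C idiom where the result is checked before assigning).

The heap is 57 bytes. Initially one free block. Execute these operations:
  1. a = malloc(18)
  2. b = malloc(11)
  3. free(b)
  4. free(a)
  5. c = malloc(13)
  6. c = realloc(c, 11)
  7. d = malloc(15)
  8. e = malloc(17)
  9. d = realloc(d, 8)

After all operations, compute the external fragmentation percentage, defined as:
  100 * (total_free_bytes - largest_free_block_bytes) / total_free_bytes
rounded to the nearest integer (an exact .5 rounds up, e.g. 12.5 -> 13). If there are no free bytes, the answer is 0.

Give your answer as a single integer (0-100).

Op 1: a = malloc(18) -> a = 0; heap: [0-17 ALLOC][18-56 FREE]
Op 2: b = malloc(11) -> b = 18; heap: [0-17 ALLOC][18-28 ALLOC][29-56 FREE]
Op 3: free(b) -> (freed b); heap: [0-17 ALLOC][18-56 FREE]
Op 4: free(a) -> (freed a); heap: [0-56 FREE]
Op 5: c = malloc(13) -> c = 0; heap: [0-12 ALLOC][13-56 FREE]
Op 6: c = realloc(c, 11) -> c = 0; heap: [0-10 ALLOC][11-56 FREE]
Op 7: d = malloc(15) -> d = 11; heap: [0-10 ALLOC][11-25 ALLOC][26-56 FREE]
Op 8: e = malloc(17) -> e = 26; heap: [0-10 ALLOC][11-25 ALLOC][26-42 ALLOC][43-56 FREE]
Op 9: d = realloc(d, 8) -> d = 11; heap: [0-10 ALLOC][11-18 ALLOC][19-25 FREE][26-42 ALLOC][43-56 FREE]
Free blocks: [7 14] total_free=21 largest=14 -> 100*(21-14)/21 = 700/21 ≈ 33.333 -> rounds to 33

Answer: 33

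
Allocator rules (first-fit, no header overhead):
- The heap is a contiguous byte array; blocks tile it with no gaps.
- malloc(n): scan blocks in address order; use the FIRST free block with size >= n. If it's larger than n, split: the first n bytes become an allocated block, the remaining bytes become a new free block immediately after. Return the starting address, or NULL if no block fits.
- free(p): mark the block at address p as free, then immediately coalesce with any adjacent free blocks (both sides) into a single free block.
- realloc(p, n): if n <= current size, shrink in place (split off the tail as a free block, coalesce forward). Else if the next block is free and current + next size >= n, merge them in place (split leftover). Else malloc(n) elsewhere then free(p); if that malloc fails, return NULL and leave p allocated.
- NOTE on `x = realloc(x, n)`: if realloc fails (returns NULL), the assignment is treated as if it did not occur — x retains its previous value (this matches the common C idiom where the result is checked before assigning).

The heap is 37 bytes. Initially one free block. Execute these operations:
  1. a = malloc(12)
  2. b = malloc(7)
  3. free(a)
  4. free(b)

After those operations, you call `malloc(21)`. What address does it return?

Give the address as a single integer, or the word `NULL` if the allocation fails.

Op 1: a = malloc(12) -> a = 0; heap: [0-11 ALLOC][12-36 FREE]
Op 2: b = malloc(7) -> b = 12; heap: [0-11 ALLOC][12-18 ALLOC][19-36 FREE]
Op 3: free(a) -> (freed a); heap: [0-11 FREE][12-18 ALLOC][19-36 FREE]
Op 4: free(b) -> (freed b); heap: [0-36 FREE]
malloc(21): first-fit scan over [0-36 FREE] -> 0

Answer: 0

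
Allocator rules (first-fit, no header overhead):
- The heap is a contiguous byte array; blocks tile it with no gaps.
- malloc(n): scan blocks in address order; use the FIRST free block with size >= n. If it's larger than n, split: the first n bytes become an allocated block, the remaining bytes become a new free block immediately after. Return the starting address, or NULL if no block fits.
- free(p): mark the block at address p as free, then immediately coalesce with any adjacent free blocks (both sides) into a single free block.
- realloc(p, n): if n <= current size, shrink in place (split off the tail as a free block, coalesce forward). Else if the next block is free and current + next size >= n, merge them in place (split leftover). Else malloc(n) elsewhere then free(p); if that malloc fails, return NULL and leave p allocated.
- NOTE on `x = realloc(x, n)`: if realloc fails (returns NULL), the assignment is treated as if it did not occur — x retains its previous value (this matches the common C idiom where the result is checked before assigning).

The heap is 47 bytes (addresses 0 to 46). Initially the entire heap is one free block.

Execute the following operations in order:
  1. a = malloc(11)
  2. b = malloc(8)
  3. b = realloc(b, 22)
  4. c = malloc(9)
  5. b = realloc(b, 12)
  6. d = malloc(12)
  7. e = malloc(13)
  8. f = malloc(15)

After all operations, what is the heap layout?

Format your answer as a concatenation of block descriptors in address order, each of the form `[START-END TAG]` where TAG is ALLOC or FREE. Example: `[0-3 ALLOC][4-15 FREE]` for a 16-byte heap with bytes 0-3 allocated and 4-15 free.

Op 1: a = malloc(11) -> a = 0; heap: [0-10 ALLOC][11-46 FREE]
Op 2: b = malloc(8) -> b = 11; heap: [0-10 ALLOC][11-18 ALLOC][19-46 FREE]
Op 3: b = realloc(b, 22) -> b = 11; heap: [0-10 ALLOC][11-32 ALLOC][33-46 FREE]
Op 4: c = malloc(9) -> c = 33; heap: [0-10 ALLOC][11-32 ALLOC][33-41 ALLOC][42-46 FREE]
Op 5: b = realloc(b, 12) -> b = 11; heap: [0-10 ALLOC][11-22 ALLOC][23-32 FREE][33-41 ALLOC][42-46 FREE]
Op 6: d = malloc(12) -> d = NULL; heap: [0-10 ALLOC][11-22 ALLOC][23-32 FREE][33-41 ALLOC][42-46 FREE]
Op 7: e = malloc(13) -> e = NULL; heap: [0-10 ALLOC][11-22 ALLOC][23-32 FREE][33-41 ALLOC][42-46 FREE]
Op 8: f = malloc(15) -> f = NULL; heap: [0-10 ALLOC][11-22 ALLOC][23-32 FREE][33-41 ALLOC][42-46 FREE]

Answer: [0-10 ALLOC][11-22 ALLOC][23-32 FREE][33-41 ALLOC][42-46 FREE]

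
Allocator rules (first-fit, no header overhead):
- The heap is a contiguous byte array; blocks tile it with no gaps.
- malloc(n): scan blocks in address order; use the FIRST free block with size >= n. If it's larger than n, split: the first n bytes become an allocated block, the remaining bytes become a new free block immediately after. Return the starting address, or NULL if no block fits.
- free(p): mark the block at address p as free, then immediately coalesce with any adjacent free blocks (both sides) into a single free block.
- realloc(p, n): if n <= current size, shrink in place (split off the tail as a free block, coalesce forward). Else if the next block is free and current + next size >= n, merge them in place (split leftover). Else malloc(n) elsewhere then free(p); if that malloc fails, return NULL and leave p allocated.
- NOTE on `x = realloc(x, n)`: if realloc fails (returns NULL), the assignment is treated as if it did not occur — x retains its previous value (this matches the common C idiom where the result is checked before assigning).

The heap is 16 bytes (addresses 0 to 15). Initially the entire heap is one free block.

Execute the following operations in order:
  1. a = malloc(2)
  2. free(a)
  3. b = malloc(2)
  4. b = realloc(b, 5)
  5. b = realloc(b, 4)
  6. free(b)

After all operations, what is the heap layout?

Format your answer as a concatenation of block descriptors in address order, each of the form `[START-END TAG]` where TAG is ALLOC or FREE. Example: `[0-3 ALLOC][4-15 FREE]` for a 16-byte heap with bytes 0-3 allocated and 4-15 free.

Answer: [0-15 FREE]

Derivation:
Op 1: a = malloc(2) -> a = 0; heap: [0-1 ALLOC][2-15 FREE]
Op 2: free(a) -> (freed a); heap: [0-15 FREE]
Op 3: b = malloc(2) -> b = 0; heap: [0-1 ALLOC][2-15 FREE]
Op 4: b = realloc(b, 5) -> b = 0; heap: [0-4 ALLOC][5-15 FREE]
Op 5: b = realloc(b, 4) -> b = 0; heap: [0-3 ALLOC][4-15 FREE]
Op 6: free(b) -> (freed b); heap: [0-15 FREE]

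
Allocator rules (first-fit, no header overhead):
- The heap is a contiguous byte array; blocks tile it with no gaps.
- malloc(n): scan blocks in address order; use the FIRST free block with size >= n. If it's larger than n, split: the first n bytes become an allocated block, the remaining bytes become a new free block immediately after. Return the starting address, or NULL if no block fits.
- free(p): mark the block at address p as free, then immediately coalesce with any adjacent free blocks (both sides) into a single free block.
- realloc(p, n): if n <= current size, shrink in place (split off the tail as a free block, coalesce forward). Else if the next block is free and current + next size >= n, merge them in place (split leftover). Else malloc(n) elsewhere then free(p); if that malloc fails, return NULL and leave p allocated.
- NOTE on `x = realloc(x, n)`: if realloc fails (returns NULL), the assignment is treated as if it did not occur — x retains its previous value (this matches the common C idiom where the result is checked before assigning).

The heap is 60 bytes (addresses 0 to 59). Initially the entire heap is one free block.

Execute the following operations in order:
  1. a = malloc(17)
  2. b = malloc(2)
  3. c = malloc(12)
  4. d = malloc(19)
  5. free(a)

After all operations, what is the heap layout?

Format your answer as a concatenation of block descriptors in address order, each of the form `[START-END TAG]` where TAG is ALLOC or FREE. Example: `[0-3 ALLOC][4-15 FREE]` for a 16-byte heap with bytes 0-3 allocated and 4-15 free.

Answer: [0-16 FREE][17-18 ALLOC][19-30 ALLOC][31-49 ALLOC][50-59 FREE]

Derivation:
Op 1: a = malloc(17) -> a = 0; heap: [0-16 ALLOC][17-59 FREE]
Op 2: b = malloc(2) -> b = 17; heap: [0-16 ALLOC][17-18 ALLOC][19-59 FREE]
Op 3: c = malloc(12) -> c = 19; heap: [0-16 ALLOC][17-18 ALLOC][19-30 ALLOC][31-59 FREE]
Op 4: d = malloc(19) -> d = 31; heap: [0-16 ALLOC][17-18 ALLOC][19-30 ALLOC][31-49 ALLOC][50-59 FREE]
Op 5: free(a) -> (freed a); heap: [0-16 FREE][17-18 ALLOC][19-30 ALLOC][31-49 ALLOC][50-59 FREE]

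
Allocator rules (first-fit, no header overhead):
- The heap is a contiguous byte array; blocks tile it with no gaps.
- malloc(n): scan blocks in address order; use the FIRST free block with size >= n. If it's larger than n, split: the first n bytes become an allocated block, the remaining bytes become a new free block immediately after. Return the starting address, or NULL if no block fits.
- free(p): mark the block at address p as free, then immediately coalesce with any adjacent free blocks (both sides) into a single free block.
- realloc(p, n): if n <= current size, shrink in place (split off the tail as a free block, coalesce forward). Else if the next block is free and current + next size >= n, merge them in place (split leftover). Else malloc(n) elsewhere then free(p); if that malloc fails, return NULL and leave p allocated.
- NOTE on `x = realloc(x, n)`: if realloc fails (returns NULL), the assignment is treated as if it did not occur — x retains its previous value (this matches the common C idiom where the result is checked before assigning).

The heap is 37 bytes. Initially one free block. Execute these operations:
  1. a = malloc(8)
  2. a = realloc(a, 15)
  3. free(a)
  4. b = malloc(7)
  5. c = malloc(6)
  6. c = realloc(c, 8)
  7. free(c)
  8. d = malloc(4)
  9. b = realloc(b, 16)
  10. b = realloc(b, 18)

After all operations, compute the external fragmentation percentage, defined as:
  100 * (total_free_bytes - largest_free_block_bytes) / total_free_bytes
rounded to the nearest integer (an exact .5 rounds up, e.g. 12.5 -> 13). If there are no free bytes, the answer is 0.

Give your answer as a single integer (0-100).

Answer: 47

Derivation:
Op 1: a = malloc(8) -> a = 0; heap: [0-7 ALLOC][8-36 FREE]
Op 2: a = realloc(a, 15) -> a = 0; heap: [0-14 ALLOC][15-36 FREE]
Op 3: free(a) -> (freed a); heap: [0-36 FREE]
Op 4: b = malloc(7) -> b = 0; heap: [0-6 ALLOC][7-36 FREE]
Op 5: c = malloc(6) -> c = 7; heap: [0-6 ALLOC][7-12 ALLOC][13-36 FREE]
Op 6: c = realloc(c, 8) -> c = 7; heap: [0-6 ALLOC][7-14 ALLOC][15-36 FREE]
Op 7: free(c) -> (freed c); heap: [0-6 ALLOC][7-36 FREE]
Op 8: d = malloc(4) -> d = 7; heap: [0-6 ALLOC][7-10 ALLOC][11-36 FREE]
Op 9: b = realloc(b, 16) -> b = 11; heap: [0-6 FREE][7-10 ALLOC][11-26 ALLOC][27-36 FREE]
Op 10: b = realloc(b, 18) -> b = 11; heap: [0-6 FREE][7-10 ALLOC][11-28 ALLOC][29-36 FREE]
Free blocks: [7 8] total_free=15 largest=8 -> 100*(15-8)/15 = 700/15 ≈ 46.667 -> rounds to 47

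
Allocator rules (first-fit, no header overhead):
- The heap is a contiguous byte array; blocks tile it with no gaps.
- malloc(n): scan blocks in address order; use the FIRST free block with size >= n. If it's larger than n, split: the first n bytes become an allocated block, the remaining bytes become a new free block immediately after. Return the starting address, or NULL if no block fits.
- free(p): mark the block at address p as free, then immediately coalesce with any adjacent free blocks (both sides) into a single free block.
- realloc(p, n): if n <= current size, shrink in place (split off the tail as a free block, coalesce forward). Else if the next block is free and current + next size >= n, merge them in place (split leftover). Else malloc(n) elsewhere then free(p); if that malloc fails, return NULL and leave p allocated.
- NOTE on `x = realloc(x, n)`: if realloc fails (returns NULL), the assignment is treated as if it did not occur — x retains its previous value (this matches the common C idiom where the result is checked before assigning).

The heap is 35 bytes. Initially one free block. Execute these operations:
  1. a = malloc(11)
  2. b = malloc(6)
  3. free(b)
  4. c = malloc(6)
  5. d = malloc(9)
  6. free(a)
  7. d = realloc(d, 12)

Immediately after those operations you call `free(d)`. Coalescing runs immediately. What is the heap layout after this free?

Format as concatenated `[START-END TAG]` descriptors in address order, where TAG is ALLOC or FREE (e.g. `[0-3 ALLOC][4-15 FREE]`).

Op 1: a = malloc(11) -> a = 0; heap: [0-10 ALLOC][11-34 FREE]
Op 2: b = malloc(6) -> b = 11; heap: [0-10 ALLOC][11-16 ALLOC][17-34 FREE]
Op 3: free(b) -> (freed b); heap: [0-10 ALLOC][11-34 FREE]
Op 4: c = malloc(6) -> c = 11; heap: [0-10 ALLOC][11-16 ALLOC][17-34 FREE]
Op 5: d = malloc(9) -> d = 17; heap: [0-10 ALLOC][11-16 ALLOC][17-25 ALLOC][26-34 FREE]
Op 6: free(a) -> (freed a); heap: [0-10 FREE][11-16 ALLOC][17-25 ALLOC][26-34 FREE]
Op 7: d = realloc(d, 12) -> d = 17; heap: [0-10 FREE][11-16 ALLOC][17-28 ALLOC][29-34 FREE]
free(d): d = 17 -> block [17-28 ALLOC]; mark free, coalesce with adjacent free neighbors -> [0-10 FREE][11-16 ALLOC][17-34 FREE]

Answer: [0-10 FREE][11-16 ALLOC][17-34 FREE]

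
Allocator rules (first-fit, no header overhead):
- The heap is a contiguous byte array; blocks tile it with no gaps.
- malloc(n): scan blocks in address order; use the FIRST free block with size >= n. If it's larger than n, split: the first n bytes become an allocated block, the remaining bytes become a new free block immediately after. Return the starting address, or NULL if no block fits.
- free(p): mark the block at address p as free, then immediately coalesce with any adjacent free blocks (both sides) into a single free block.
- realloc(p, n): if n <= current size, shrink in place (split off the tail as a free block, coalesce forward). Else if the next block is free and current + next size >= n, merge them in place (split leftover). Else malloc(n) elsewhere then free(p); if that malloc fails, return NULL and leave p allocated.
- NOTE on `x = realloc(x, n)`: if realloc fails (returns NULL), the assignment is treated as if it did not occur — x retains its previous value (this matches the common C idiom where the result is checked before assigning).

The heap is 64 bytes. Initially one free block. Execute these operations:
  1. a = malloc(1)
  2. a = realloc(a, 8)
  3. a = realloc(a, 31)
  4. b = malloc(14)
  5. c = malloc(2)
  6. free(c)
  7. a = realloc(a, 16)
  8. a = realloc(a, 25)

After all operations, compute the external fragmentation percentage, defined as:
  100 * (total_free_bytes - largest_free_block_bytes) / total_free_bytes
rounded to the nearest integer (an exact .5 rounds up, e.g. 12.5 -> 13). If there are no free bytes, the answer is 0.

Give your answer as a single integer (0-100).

Answer: 24

Derivation:
Op 1: a = malloc(1) -> a = 0; heap: [0-0 ALLOC][1-63 FREE]
Op 2: a = realloc(a, 8) -> a = 0; heap: [0-7 ALLOC][8-63 FREE]
Op 3: a = realloc(a, 31) -> a = 0; heap: [0-30 ALLOC][31-63 FREE]
Op 4: b = malloc(14) -> b = 31; heap: [0-30 ALLOC][31-44 ALLOC][45-63 FREE]
Op 5: c = malloc(2) -> c = 45; heap: [0-30 ALLOC][31-44 ALLOC][45-46 ALLOC][47-63 FREE]
Op 6: free(c) -> (freed c); heap: [0-30 ALLOC][31-44 ALLOC][45-63 FREE]
Op 7: a = realloc(a, 16) -> a = 0; heap: [0-15 ALLOC][16-30 FREE][31-44 ALLOC][45-63 FREE]
Op 8: a = realloc(a, 25) -> a = 0; heap: [0-24 ALLOC][25-30 FREE][31-44 ALLOC][45-63 FREE]
Free blocks: [6 19] total_free=25 largest=19 -> 100*(25-19)/25 = 600/25 = 24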